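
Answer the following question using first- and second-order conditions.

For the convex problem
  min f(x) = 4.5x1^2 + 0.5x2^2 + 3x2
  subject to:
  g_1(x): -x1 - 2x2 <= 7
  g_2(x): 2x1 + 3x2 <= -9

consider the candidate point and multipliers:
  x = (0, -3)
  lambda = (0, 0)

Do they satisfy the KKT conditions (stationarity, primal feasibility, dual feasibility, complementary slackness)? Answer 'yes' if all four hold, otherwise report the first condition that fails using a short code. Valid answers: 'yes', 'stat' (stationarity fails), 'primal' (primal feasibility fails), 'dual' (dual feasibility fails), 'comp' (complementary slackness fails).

Gradient of f: grad f(x) = Q x + c = (0, 0)
Constraint values g_i(x) = a_i^T x - b_i:
  g_1((0, -3)) = -1
  g_2((0, -3)) = 0
Stationarity residual: grad f(x) + sum_i lambda_i a_i = (0, 0)
  -> stationarity OK
Primal feasibility (all g_i <= 0): OK
Dual feasibility (all lambda_i >= 0): OK
Complementary slackness (lambda_i * g_i(x) = 0 for all i): OK

Verdict: yes, KKT holds.

yes


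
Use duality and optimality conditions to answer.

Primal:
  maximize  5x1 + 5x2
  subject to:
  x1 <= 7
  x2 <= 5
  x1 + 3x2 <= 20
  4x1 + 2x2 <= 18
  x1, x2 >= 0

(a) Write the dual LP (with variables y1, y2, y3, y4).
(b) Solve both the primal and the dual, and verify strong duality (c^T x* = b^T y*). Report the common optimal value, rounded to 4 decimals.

The standard primal-dual pair for 'max c^T x s.t. A x <= b, x >= 0' is:
  Dual:  min b^T y  s.t.  A^T y >= c,  y >= 0.

So the dual LP is:
  minimize  7y1 + 5y2 + 20y3 + 18y4
  subject to:
    y1 + y3 + 4y4 >= 5
    y2 + 3y3 + 2y4 >= 5
    y1, y2, y3, y4 >= 0

Solving the primal: x* = (2, 5).
  primal value c^T x* = 35.
Solving the dual: y* = (0, 2.5, 0, 1.25).
  dual value b^T y* = 35.
Strong duality: c^T x* = b^T y*. Confirmed.

35


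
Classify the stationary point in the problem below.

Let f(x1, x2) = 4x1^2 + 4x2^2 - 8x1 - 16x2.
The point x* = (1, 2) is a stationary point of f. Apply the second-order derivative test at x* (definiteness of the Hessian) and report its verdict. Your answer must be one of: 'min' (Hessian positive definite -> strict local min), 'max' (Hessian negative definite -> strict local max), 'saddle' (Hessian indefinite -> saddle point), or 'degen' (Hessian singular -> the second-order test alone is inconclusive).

Compute the Hessian H = grad^2 f:
  H = [[8, 0], [0, 8]]
Verify stationarity: grad f(x*) = H x* + g = (0, 0).
Eigenvalues of H: 8, 8.
Both eigenvalues > 0, so H is positive definite -> x* is a strict local min.

min


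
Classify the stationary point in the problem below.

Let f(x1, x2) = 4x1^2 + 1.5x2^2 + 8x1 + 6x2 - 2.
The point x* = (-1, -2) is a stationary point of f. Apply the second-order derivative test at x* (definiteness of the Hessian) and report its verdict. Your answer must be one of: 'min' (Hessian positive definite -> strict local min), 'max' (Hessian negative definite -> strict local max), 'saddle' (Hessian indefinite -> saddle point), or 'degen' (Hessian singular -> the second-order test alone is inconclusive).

Compute the Hessian H = grad^2 f:
  H = [[8, 0], [0, 3]]
Verify stationarity: grad f(x*) = H x* + g = (0, 0).
Eigenvalues of H: 3, 8.
Both eigenvalues > 0, so H is positive definite -> x* is a strict local min.

min


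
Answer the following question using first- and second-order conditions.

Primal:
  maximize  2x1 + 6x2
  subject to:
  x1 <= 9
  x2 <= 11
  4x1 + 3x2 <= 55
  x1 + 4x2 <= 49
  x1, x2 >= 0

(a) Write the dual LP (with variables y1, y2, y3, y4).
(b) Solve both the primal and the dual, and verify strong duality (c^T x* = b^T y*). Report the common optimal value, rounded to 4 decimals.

The standard primal-dual pair for 'max c^T x s.t. A x <= b, x >= 0' is:
  Dual:  min b^T y  s.t.  A^T y >= c,  y >= 0.

So the dual LP is:
  minimize  9y1 + 11y2 + 55y3 + 49y4
  subject to:
    y1 + 4y3 + y4 >= 2
    y2 + 3y3 + 4y4 >= 6
    y1, y2, y3, y4 >= 0

Solving the primal: x* = (5.6154, 10.8462).
  primal value c^T x* = 76.3077.
Solving the dual: y* = (0, 0, 0.1538, 1.3846).
  dual value b^T y* = 76.3077.
Strong duality: c^T x* = b^T y*. Confirmed.

76.3077


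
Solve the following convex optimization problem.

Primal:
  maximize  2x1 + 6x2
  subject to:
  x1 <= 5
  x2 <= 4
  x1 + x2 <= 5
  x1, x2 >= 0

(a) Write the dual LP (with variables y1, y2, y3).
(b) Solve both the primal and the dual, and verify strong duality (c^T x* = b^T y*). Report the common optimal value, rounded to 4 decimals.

The standard primal-dual pair for 'max c^T x s.t. A x <= b, x >= 0' is:
  Dual:  min b^T y  s.t.  A^T y >= c,  y >= 0.

So the dual LP is:
  minimize  5y1 + 4y2 + 5y3
  subject to:
    y1 + y3 >= 2
    y2 + y3 >= 6
    y1, y2, y3 >= 0

Solving the primal: x* = (1, 4).
  primal value c^T x* = 26.
Solving the dual: y* = (0, 4, 2).
  dual value b^T y* = 26.
Strong duality: c^T x* = b^T y*. Confirmed.

26


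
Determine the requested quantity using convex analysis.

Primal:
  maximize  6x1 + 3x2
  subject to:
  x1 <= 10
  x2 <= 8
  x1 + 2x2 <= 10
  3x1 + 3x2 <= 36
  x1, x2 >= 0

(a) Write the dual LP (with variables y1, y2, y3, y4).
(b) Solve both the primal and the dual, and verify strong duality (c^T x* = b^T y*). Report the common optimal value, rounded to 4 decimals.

The standard primal-dual pair for 'max c^T x s.t. A x <= b, x >= 0' is:
  Dual:  min b^T y  s.t.  A^T y >= c,  y >= 0.

So the dual LP is:
  minimize  10y1 + 8y2 + 10y3 + 36y4
  subject to:
    y1 + y3 + 3y4 >= 6
    y2 + 2y3 + 3y4 >= 3
    y1, y2, y3, y4 >= 0

Solving the primal: x* = (10, 0).
  primal value c^T x* = 60.
Solving the dual: y* = (4.5, 0, 1.5, 0).
  dual value b^T y* = 60.
Strong duality: c^T x* = b^T y*. Confirmed.

60


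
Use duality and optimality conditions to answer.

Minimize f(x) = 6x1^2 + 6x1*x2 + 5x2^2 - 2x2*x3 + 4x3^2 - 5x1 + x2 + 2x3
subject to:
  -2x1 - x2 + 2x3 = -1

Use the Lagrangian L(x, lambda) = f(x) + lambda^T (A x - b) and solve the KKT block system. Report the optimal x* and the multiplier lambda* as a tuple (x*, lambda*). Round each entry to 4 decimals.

Form the Lagrangian:
  L(x, lambda) = (1/2) x^T Q x + c^T x + lambda^T (A x - b)
Stationarity (grad_x L = 0): Q x + c + A^T lambda = 0.
Primal feasibility: A x = b.

This gives the KKT block system:
  [ Q   A^T ] [ x     ]   [-c ]
  [ A    0  ] [ lambda ] = [ b ]

Solving the linear system:
  x*      = (0.5735, -0.5588, -0.2059)
  lambda* = (-0.7353)
  f(x*)   = -2.2868

x* = (0.5735, -0.5588, -0.2059), lambda* = (-0.7353)


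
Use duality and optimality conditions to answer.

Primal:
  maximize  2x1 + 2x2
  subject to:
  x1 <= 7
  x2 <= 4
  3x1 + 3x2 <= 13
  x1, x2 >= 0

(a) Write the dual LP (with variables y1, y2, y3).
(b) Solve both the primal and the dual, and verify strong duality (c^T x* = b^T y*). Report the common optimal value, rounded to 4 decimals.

The standard primal-dual pair for 'max c^T x s.t. A x <= b, x >= 0' is:
  Dual:  min b^T y  s.t.  A^T y >= c,  y >= 0.

So the dual LP is:
  minimize  7y1 + 4y2 + 13y3
  subject to:
    y1 + 3y3 >= 2
    y2 + 3y3 >= 2
    y1, y2, y3 >= 0

Solving the primal: x* = (4.3333, 0).
  primal value c^T x* = 8.6667.
Solving the dual: y* = (0, 0, 0.6667).
  dual value b^T y* = 8.6667.
Strong duality: c^T x* = b^T y*. Confirmed.

8.6667


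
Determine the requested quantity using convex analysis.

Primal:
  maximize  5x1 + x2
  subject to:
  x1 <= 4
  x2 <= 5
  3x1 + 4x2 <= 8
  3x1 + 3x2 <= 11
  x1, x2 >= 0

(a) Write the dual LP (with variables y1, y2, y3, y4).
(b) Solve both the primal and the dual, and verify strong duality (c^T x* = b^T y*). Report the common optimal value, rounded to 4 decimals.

The standard primal-dual pair for 'max c^T x s.t. A x <= b, x >= 0' is:
  Dual:  min b^T y  s.t.  A^T y >= c,  y >= 0.

So the dual LP is:
  minimize  4y1 + 5y2 + 8y3 + 11y4
  subject to:
    y1 + 3y3 + 3y4 >= 5
    y2 + 4y3 + 3y4 >= 1
    y1, y2, y3, y4 >= 0

Solving the primal: x* = (2.6667, 0).
  primal value c^T x* = 13.3333.
Solving the dual: y* = (0, 0, 1.6667, 0).
  dual value b^T y* = 13.3333.
Strong duality: c^T x* = b^T y*. Confirmed.

13.3333


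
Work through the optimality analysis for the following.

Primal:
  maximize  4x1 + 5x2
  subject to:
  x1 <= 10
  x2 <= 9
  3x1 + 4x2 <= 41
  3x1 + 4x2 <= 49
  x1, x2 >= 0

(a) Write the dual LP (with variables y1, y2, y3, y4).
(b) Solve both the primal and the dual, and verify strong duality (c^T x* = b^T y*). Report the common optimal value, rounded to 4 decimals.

The standard primal-dual pair for 'max c^T x s.t. A x <= b, x >= 0' is:
  Dual:  min b^T y  s.t.  A^T y >= c,  y >= 0.

So the dual LP is:
  minimize  10y1 + 9y2 + 41y3 + 49y4
  subject to:
    y1 + 3y3 + 3y4 >= 4
    y2 + 4y3 + 4y4 >= 5
    y1, y2, y3, y4 >= 0

Solving the primal: x* = (10, 2.75).
  primal value c^T x* = 53.75.
Solving the dual: y* = (0.25, 0, 1.25, 0).
  dual value b^T y* = 53.75.
Strong duality: c^T x* = b^T y*. Confirmed.

53.75


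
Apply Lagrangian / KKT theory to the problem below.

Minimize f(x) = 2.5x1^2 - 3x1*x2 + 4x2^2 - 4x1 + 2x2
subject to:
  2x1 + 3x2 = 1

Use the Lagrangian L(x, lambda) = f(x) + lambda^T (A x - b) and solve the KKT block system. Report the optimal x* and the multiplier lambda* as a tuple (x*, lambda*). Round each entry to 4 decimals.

Form the Lagrangian:
  L(x, lambda) = (1/2) x^T Q x + c^T x + lambda^T (A x - b)
Stationarity (grad_x L = 0): Q x + c + A^T lambda = 0.
Primal feasibility: A x = b.

This gives the KKT block system:
  [ Q   A^T ] [ x     ]   [-c ]
  [ A    0  ] [ lambda ] = [ b ]

Solving the linear system:
  x*      = (0.646, -0.0973)
  lambda* = (0.2389)
  f(x*)   = -1.5088

x* = (0.646, -0.0973), lambda* = (0.2389)


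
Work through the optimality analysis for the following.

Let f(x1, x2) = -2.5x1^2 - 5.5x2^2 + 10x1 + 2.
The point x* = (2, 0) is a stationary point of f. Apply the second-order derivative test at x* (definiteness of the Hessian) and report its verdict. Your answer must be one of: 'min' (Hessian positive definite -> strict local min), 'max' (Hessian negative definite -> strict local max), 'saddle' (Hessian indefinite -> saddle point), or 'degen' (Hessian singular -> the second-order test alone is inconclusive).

Compute the Hessian H = grad^2 f:
  H = [[-5, 0], [0, -11]]
Verify stationarity: grad f(x*) = H x* + g = (0, 0).
Eigenvalues of H: -11, -5.
Both eigenvalues < 0, so H is negative definite -> x* is a strict local max.

max


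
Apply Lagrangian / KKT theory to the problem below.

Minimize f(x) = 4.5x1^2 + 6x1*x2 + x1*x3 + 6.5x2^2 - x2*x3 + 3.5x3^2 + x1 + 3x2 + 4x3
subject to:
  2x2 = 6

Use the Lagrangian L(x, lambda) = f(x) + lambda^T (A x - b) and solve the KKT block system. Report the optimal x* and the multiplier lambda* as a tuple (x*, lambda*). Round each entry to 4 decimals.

Form the Lagrangian:
  L(x, lambda) = (1/2) x^T Q x + c^T x + lambda^T (A x - b)
Stationarity (grad_x L = 0): Q x + c + A^T lambda = 0.
Primal feasibility: A x = b.

This gives the KKT block system:
  [ Q   A^T ] [ x     ]   [-c ]
  [ A    0  ] [ lambda ] = [ b ]

Solving the linear system:
  x*      = (-2.129, 3, 0.1613)
  lambda* = (-14.5323)
  f(x*)   = 47.3548

x* = (-2.129, 3, 0.1613), lambda* = (-14.5323)


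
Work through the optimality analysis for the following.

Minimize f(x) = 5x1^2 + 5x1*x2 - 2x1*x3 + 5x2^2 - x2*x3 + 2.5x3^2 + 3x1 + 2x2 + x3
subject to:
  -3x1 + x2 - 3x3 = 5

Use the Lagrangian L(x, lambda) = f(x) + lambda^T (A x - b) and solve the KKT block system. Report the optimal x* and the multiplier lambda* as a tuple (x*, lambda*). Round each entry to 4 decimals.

Form the Lagrangian:
  L(x, lambda) = (1/2) x^T Q x + c^T x + lambda^T (A x - b)
Stationarity (grad_x L = 0): Q x + c + A^T lambda = 0.
Primal feasibility: A x = b.

This gives the KKT block system:
  [ Q   A^T ] [ x     ]   [-c ]
  [ A    0  ] [ lambda ] = [ b ]

Solving the linear system:
  x*      = (-0.749, 0.1541, -0.8662)
  lambda* = (-0.6624)
  f(x*)   = 0.2535

x* = (-0.749, 0.1541, -0.8662), lambda* = (-0.6624)


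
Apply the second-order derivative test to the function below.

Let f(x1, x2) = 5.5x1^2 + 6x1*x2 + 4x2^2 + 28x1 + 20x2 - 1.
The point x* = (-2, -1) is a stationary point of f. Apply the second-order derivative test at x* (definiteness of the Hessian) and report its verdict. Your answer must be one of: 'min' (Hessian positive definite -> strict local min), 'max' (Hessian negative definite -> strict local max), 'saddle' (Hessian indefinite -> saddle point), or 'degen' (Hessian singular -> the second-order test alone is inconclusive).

Compute the Hessian H = grad^2 f:
  H = [[11, 6], [6, 8]]
Verify stationarity: grad f(x*) = H x* + g = (0, 0).
Eigenvalues of H: 3.3153, 15.6847.
Both eigenvalues > 0, so H is positive definite -> x* is a strict local min.

min


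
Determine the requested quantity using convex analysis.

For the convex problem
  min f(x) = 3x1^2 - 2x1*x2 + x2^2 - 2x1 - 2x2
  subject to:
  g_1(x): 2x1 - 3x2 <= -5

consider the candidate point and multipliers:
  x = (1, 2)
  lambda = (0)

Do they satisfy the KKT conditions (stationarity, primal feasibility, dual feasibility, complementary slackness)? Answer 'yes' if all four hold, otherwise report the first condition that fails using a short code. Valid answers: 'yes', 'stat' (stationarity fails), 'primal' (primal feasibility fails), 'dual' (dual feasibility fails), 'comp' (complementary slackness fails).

Gradient of f: grad f(x) = Q x + c = (0, 0)
Constraint values g_i(x) = a_i^T x - b_i:
  g_1((1, 2)) = 1
Stationarity residual: grad f(x) + sum_i lambda_i a_i = (0, 0)
  -> stationarity OK
Primal feasibility (all g_i <= 0): FAILS
Dual feasibility (all lambda_i >= 0): OK
Complementary slackness (lambda_i * g_i(x) = 0 for all i): OK

Verdict: the first failing condition is primal_feasibility -> primal.

primal


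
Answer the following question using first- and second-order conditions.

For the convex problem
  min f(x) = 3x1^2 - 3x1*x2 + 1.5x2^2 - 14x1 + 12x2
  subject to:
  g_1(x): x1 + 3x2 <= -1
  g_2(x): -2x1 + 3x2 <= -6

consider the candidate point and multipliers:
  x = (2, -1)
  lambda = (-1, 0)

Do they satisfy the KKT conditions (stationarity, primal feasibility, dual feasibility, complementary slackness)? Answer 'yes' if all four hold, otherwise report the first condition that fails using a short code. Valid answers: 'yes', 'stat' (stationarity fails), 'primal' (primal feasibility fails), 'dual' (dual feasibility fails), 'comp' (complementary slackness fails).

Gradient of f: grad f(x) = Q x + c = (1, 3)
Constraint values g_i(x) = a_i^T x - b_i:
  g_1((2, -1)) = 0
  g_2((2, -1)) = -1
Stationarity residual: grad f(x) + sum_i lambda_i a_i = (0, 0)
  -> stationarity OK
Primal feasibility (all g_i <= 0): OK
Dual feasibility (all lambda_i >= 0): FAILS
Complementary slackness (lambda_i * g_i(x) = 0 for all i): OK

Verdict: the first failing condition is dual_feasibility -> dual.

dual


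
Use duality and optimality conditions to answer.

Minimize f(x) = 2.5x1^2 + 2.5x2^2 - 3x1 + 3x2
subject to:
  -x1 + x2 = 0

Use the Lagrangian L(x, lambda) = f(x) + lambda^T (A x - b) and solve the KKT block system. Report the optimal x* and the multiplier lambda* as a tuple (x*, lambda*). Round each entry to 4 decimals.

Form the Lagrangian:
  L(x, lambda) = (1/2) x^T Q x + c^T x + lambda^T (A x - b)
Stationarity (grad_x L = 0): Q x + c + A^T lambda = 0.
Primal feasibility: A x = b.

This gives the KKT block system:
  [ Q   A^T ] [ x     ]   [-c ]
  [ A    0  ] [ lambda ] = [ b ]

Solving the linear system:
  x*      = (0, 0)
  lambda* = (-3)
  f(x*)   = 0

x* = (0, 0), lambda* = (-3)


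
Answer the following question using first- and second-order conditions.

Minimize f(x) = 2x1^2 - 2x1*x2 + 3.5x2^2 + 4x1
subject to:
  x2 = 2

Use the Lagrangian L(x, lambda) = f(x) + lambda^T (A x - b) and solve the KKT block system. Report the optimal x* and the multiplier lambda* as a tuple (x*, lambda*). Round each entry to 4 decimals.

Form the Lagrangian:
  L(x, lambda) = (1/2) x^T Q x + c^T x + lambda^T (A x - b)
Stationarity (grad_x L = 0): Q x + c + A^T lambda = 0.
Primal feasibility: A x = b.

This gives the KKT block system:
  [ Q   A^T ] [ x     ]   [-c ]
  [ A    0  ] [ lambda ] = [ b ]

Solving the linear system:
  x*      = (0, 2)
  lambda* = (-14)
  f(x*)   = 14

x* = (0, 2), lambda* = (-14)


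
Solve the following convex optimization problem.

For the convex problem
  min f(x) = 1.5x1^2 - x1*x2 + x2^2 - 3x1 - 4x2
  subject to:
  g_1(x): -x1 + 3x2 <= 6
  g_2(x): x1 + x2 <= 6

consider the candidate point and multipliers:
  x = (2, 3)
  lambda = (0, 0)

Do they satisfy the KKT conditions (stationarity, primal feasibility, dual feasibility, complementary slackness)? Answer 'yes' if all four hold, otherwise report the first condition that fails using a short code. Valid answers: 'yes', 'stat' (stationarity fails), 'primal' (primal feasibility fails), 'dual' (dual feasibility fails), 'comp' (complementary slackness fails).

Gradient of f: grad f(x) = Q x + c = (0, 0)
Constraint values g_i(x) = a_i^T x - b_i:
  g_1((2, 3)) = 1
  g_2((2, 3)) = -1
Stationarity residual: grad f(x) + sum_i lambda_i a_i = (0, 0)
  -> stationarity OK
Primal feasibility (all g_i <= 0): FAILS
Dual feasibility (all lambda_i >= 0): OK
Complementary slackness (lambda_i * g_i(x) = 0 for all i): OK

Verdict: the first failing condition is primal_feasibility -> primal.

primal


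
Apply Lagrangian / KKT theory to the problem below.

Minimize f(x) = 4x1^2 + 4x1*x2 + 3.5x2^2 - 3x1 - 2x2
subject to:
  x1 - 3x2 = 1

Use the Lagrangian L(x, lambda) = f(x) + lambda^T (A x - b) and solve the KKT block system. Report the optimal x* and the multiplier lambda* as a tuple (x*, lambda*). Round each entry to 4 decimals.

Form the Lagrangian:
  L(x, lambda) = (1/2) x^T Q x + c^T x + lambda^T (A x - b)
Stationarity (grad_x L = 0): Q x + c + A^T lambda = 0.
Primal feasibility: A x = b.

This gives the KKT block system:
  [ Q   A^T ] [ x     ]   [-c ]
  [ A    0  ] [ lambda ] = [ b ]

Solving the linear system:
  x*      = (0.5049, -0.165)
  lambda* = (-0.3786)
  f(x*)   = -0.4029

x* = (0.5049, -0.165), lambda* = (-0.3786)


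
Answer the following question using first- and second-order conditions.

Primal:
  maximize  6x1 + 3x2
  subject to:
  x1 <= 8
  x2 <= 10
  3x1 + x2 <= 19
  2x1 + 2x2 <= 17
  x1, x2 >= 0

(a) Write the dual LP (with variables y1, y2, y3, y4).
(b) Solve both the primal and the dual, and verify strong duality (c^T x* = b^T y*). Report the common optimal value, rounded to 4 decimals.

The standard primal-dual pair for 'max c^T x s.t. A x <= b, x >= 0' is:
  Dual:  min b^T y  s.t.  A^T y >= c,  y >= 0.

So the dual LP is:
  minimize  8y1 + 10y2 + 19y3 + 17y4
  subject to:
    y1 + 3y3 + 2y4 >= 6
    y2 + y3 + 2y4 >= 3
    y1, y2, y3, y4 >= 0

Solving the primal: x* = (5.25, 3.25).
  primal value c^T x* = 41.25.
Solving the dual: y* = (0, 0, 1.5, 0.75).
  dual value b^T y* = 41.25.
Strong duality: c^T x* = b^T y*. Confirmed.

41.25


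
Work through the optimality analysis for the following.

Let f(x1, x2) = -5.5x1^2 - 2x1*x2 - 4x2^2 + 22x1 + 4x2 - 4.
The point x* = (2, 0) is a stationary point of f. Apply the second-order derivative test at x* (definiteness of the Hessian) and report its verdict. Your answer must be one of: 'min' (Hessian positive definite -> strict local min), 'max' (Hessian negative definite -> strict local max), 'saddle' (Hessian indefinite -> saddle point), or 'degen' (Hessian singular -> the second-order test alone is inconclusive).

Compute the Hessian H = grad^2 f:
  H = [[-11, -2], [-2, -8]]
Verify stationarity: grad f(x*) = H x* + g = (0, 0).
Eigenvalues of H: -12, -7.
Both eigenvalues < 0, so H is negative definite -> x* is a strict local max.

max


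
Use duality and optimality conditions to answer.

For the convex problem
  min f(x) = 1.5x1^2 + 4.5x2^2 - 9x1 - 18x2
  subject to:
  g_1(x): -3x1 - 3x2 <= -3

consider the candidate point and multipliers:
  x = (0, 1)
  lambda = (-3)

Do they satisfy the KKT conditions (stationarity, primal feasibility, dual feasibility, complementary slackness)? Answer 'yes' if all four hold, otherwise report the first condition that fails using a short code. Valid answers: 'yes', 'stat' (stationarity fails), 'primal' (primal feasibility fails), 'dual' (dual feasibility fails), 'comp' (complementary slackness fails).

Gradient of f: grad f(x) = Q x + c = (-9, -9)
Constraint values g_i(x) = a_i^T x - b_i:
  g_1((0, 1)) = 0
Stationarity residual: grad f(x) + sum_i lambda_i a_i = (0, 0)
  -> stationarity OK
Primal feasibility (all g_i <= 0): OK
Dual feasibility (all lambda_i >= 0): FAILS
Complementary slackness (lambda_i * g_i(x) = 0 for all i): OK

Verdict: the first failing condition is dual_feasibility -> dual.

dual


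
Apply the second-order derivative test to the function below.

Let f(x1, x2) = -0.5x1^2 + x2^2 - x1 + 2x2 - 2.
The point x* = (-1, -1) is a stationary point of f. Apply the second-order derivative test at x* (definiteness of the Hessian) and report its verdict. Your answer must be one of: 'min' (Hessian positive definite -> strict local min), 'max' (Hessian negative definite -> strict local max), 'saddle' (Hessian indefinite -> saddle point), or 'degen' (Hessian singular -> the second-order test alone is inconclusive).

Compute the Hessian H = grad^2 f:
  H = [[-1, 0], [0, 2]]
Verify stationarity: grad f(x*) = H x* + g = (0, 0).
Eigenvalues of H: -1, 2.
Eigenvalues have mixed signs, so H is indefinite -> x* is a saddle point.

saddle


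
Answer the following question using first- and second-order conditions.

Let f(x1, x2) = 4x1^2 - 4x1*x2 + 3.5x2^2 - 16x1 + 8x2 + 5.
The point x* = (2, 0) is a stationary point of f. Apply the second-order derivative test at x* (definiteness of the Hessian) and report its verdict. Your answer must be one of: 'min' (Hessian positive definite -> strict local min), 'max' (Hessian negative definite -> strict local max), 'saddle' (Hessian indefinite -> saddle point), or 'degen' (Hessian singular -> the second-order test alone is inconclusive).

Compute the Hessian H = grad^2 f:
  H = [[8, -4], [-4, 7]]
Verify stationarity: grad f(x*) = H x* + g = (0, 0).
Eigenvalues of H: 3.4689, 11.5311.
Both eigenvalues > 0, so H is positive definite -> x* is a strict local min.

min


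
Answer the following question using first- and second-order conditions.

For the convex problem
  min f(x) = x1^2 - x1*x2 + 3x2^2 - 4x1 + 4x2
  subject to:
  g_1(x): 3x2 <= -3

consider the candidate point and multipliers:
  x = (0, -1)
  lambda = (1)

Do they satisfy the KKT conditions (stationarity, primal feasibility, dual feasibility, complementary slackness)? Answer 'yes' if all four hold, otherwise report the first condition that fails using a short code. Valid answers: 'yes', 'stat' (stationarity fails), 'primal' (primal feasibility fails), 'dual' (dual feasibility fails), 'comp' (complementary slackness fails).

Gradient of f: grad f(x) = Q x + c = (-3, -2)
Constraint values g_i(x) = a_i^T x - b_i:
  g_1((0, -1)) = 0
Stationarity residual: grad f(x) + sum_i lambda_i a_i = (-3, 1)
  -> stationarity FAILS
Primal feasibility (all g_i <= 0): OK
Dual feasibility (all lambda_i >= 0): OK
Complementary slackness (lambda_i * g_i(x) = 0 for all i): OK

Verdict: the first failing condition is stationarity -> stat.

stat


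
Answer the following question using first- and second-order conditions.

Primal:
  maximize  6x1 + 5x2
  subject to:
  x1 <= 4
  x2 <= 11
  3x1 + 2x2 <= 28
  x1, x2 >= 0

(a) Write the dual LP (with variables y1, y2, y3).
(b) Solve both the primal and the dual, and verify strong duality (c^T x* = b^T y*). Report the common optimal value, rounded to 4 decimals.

The standard primal-dual pair for 'max c^T x s.t. A x <= b, x >= 0' is:
  Dual:  min b^T y  s.t.  A^T y >= c,  y >= 0.

So the dual LP is:
  minimize  4y1 + 11y2 + 28y3
  subject to:
    y1 + 3y3 >= 6
    y2 + 2y3 >= 5
    y1, y2, y3 >= 0

Solving the primal: x* = (2, 11).
  primal value c^T x* = 67.
Solving the dual: y* = (0, 1, 2).
  dual value b^T y* = 67.
Strong duality: c^T x* = b^T y*. Confirmed.

67


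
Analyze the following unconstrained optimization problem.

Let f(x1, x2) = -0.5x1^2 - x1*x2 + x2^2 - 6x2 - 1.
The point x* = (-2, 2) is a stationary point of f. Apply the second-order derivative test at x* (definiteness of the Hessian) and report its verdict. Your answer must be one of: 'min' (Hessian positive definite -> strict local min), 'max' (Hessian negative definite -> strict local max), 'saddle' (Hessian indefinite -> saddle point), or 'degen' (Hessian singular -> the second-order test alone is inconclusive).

Compute the Hessian H = grad^2 f:
  H = [[-1, -1], [-1, 2]]
Verify stationarity: grad f(x*) = H x* + g = (0, 0).
Eigenvalues of H: -1.3028, 2.3028.
Eigenvalues have mixed signs, so H is indefinite -> x* is a saddle point.

saddle


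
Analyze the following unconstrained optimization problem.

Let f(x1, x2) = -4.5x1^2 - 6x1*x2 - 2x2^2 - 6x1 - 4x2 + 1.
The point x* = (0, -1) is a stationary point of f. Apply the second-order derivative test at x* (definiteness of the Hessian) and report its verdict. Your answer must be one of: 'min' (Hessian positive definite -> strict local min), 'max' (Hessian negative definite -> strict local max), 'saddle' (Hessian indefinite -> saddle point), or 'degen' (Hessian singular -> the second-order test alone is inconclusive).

Compute the Hessian H = grad^2 f:
  H = [[-9, -6], [-6, -4]]
Verify stationarity: grad f(x*) = H x* + g = (0, 0).
Eigenvalues of H: -13, 0.
H has a zero eigenvalue (singular; negative semidefinite but not definite), so H is neither positive definite, negative definite, nor indefinite. The second-order test alone is inconclusive -> degen.
(Indeed, f is constant along the null direction of H through x*, so x* is not a strict local extremum.)

degen


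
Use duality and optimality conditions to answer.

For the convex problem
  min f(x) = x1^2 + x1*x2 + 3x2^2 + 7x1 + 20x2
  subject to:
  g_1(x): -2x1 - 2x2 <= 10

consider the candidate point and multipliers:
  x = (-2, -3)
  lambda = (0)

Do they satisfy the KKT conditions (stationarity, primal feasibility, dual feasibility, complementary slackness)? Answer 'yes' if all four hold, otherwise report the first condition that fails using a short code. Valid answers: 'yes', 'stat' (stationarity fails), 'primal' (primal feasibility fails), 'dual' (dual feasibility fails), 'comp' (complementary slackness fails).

Gradient of f: grad f(x) = Q x + c = (0, 0)
Constraint values g_i(x) = a_i^T x - b_i:
  g_1((-2, -3)) = 0
Stationarity residual: grad f(x) + sum_i lambda_i a_i = (0, 0)
  -> stationarity OK
Primal feasibility (all g_i <= 0): OK
Dual feasibility (all lambda_i >= 0): OK
Complementary slackness (lambda_i * g_i(x) = 0 for all i): OK

Verdict: yes, KKT holds.

yes


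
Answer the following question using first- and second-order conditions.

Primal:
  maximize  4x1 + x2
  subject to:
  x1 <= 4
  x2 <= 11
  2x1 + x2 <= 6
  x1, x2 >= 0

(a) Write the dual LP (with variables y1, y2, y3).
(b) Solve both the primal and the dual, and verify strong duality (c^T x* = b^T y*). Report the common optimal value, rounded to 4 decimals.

The standard primal-dual pair for 'max c^T x s.t. A x <= b, x >= 0' is:
  Dual:  min b^T y  s.t.  A^T y >= c,  y >= 0.

So the dual LP is:
  minimize  4y1 + 11y2 + 6y3
  subject to:
    y1 + 2y3 >= 4
    y2 + y3 >= 1
    y1, y2, y3 >= 0

Solving the primal: x* = (3, 0).
  primal value c^T x* = 12.
Solving the dual: y* = (0, 0, 2).
  dual value b^T y* = 12.
Strong duality: c^T x* = b^T y*. Confirmed.

12


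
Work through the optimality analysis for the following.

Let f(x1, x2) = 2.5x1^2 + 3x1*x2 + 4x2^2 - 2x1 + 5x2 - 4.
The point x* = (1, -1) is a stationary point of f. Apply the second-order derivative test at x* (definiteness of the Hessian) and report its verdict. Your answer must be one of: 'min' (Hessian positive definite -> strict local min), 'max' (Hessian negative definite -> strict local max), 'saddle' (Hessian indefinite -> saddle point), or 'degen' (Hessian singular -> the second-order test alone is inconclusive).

Compute the Hessian H = grad^2 f:
  H = [[5, 3], [3, 8]]
Verify stationarity: grad f(x*) = H x* + g = (0, 0).
Eigenvalues of H: 3.1459, 9.8541.
Both eigenvalues > 0, so H is positive definite -> x* is a strict local min.

min


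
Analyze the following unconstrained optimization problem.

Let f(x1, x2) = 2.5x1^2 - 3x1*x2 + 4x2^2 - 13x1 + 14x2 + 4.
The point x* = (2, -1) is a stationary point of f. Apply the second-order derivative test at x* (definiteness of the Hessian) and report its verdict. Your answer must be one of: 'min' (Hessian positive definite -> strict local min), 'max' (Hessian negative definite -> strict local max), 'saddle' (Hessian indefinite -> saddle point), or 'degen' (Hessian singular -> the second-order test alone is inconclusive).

Compute the Hessian H = grad^2 f:
  H = [[5, -3], [-3, 8]]
Verify stationarity: grad f(x*) = H x* + g = (0, 0).
Eigenvalues of H: 3.1459, 9.8541.
Both eigenvalues > 0, so H is positive definite -> x* is a strict local min.

min


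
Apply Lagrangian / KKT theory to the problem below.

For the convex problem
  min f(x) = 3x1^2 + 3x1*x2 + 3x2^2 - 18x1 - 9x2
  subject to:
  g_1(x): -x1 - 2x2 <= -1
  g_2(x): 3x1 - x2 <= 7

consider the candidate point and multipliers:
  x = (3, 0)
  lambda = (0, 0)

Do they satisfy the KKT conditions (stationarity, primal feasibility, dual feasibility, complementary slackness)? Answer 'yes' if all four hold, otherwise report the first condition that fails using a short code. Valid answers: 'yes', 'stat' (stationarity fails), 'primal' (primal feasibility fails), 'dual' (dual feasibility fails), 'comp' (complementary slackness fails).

Gradient of f: grad f(x) = Q x + c = (0, 0)
Constraint values g_i(x) = a_i^T x - b_i:
  g_1((3, 0)) = -2
  g_2((3, 0)) = 2
Stationarity residual: grad f(x) + sum_i lambda_i a_i = (0, 0)
  -> stationarity OK
Primal feasibility (all g_i <= 0): FAILS
Dual feasibility (all lambda_i >= 0): OK
Complementary slackness (lambda_i * g_i(x) = 0 for all i): OK

Verdict: the first failing condition is primal_feasibility -> primal.

primal


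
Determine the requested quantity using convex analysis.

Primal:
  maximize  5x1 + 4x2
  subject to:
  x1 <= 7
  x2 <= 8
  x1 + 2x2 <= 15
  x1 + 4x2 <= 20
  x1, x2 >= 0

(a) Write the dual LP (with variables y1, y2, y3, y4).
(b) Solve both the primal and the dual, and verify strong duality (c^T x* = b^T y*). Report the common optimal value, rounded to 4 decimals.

The standard primal-dual pair for 'max c^T x s.t. A x <= b, x >= 0' is:
  Dual:  min b^T y  s.t.  A^T y >= c,  y >= 0.

So the dual LP is:
  minimize  7y1 + 8y2 + 15y3 + 20y4
  subject to:
    y1 + y3 + y4 >= 5
    y2 + 2y3 + 4y4 >= 4
    y1, y2, y3, y4 >= 0

Solving the primal: x* = (7, 3.25).
  primal value c^T x* = 48.
Solving the dual: y* = (4, 0, 0, 1).
  dual value b^T y* = 48.
Strong duality: c^T x* = b^T y*. Confirmed.

48


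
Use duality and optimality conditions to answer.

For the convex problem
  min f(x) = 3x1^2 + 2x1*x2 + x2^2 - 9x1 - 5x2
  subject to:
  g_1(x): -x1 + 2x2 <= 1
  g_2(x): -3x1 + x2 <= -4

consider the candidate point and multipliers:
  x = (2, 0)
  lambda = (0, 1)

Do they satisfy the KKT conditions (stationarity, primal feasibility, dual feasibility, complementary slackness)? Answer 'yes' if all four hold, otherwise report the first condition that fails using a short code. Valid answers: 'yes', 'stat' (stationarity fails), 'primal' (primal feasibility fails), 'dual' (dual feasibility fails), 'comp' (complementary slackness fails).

Gradient of f: grad f(x) = Q x + c = (3, -1)
Constraint values g_i(x) = a_i^T x - b_i:
  g_1((2, 0)) = -3
  g_2((2, 0)) = -2
Stationarity residual: grad f(x) + sum_i lambda_i a_i = (0, 0)
  -> stationarity OK
Primal feasibility (all g_i <= 0): OK
Dual feasibility (all lambda_i >= 0): OK
Complementary slackness (lambda_i * g_i(x) = 0 for all i): FAILS

Verdict: the first failing condition is complementary_slackness -> comp.

comp


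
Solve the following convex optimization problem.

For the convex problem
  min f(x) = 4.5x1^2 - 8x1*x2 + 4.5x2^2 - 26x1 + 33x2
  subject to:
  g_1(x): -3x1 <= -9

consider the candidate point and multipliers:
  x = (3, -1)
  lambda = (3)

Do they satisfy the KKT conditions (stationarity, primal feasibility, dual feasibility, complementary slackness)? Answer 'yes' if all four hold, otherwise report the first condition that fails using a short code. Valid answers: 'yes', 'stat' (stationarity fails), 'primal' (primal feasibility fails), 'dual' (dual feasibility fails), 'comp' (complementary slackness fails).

Gradient of f: grad f(x) = Q x + c = (9, 0)
Constraint values g_i(x) = a_i^T x - b_i:
  g_1((3, -1)) = 0
Stationarity residual: grad f(x) + sum_i lambda_i a_i = (0, 0)
  -> stationarity OK
Primal feasibility (all g_i <= 0): OK
Dual feasibility (all lambda_i >= 0): OK
Complementary slackness (lambda_i * g_i(x) = 0 for all i): OK

Verdict: yes, KKT holds.

yes


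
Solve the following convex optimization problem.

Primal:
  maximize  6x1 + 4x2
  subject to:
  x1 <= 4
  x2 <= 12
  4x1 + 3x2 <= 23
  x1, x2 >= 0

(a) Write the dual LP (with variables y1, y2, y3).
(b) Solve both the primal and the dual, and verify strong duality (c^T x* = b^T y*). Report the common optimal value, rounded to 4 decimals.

The standard primal-dual pair for 'max c^T x s.t. A x <= b, x >= 0' is:
  Dual:  min b^T y  s.t.  A^T y >= c,  y >= 0.

So the dual LP is:
  minimize  4y1 + 12y2 + 23y3
  subject to:
    y1 + 4y3 >= 6
    y2 + 3y3 >= 4
    y1, y2, y3 >= 0

Solving the primal: x* = (4, 2.3333).
  primal value c^T x* = 33.3333.
Solving the dual: y* = (0.6667, 0, 1.3333).
  dual value b^T y* = 33.3333.
Strong duality: c^T x* = b^T y*. Confirmed.

33.3333


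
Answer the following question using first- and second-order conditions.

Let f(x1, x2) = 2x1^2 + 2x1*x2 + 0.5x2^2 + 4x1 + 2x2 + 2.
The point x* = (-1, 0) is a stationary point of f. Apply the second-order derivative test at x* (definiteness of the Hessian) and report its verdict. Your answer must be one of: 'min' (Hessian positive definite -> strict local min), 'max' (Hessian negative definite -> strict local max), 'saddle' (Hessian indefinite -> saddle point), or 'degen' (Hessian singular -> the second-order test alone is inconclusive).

Compute the Hessian H = grad^2 f:
  H = [[4, 2], [2, 1]]
Verify stationarity: grad f(x*) = H x* + g = (0, 0).
Eigenvalues of H: 0, 5.
H has a zero eigenvalue (singular; positive semidefinite but not definite), so H is neither positive definite, negative definite, nor indefinite. The second-order test alone is inconclusive -> degen.
(Indeed, f is constant along the null direction of H through x*, so x* is not a strict local extremum.)

degen


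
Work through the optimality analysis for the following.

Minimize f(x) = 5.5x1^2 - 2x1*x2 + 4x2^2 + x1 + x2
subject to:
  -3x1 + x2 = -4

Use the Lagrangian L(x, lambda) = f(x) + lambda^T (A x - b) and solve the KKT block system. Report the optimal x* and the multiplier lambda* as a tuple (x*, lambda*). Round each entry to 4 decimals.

Form the Lagrangian:
  L(x, lambda) = (1/2) x^T Q x + c^T x + lambda^T (A x - b)
Stationarity (grad_x L = 0): Q x + c + A^T lambda = 0.
Primal feasibility: A x = b.

This gives the KKT block system:
  [ Q   A^T ] [ x     ]   [-c ]
  [ A    0  ] [ lambda ] = [ b ]

Solving the linear system:
  x*      = (1.1831, -0.4507)
  lambda* = (4.9718)
  f(x*)   = 10.3099

x* = (1.1831, -0.4507), lambda* = (4.9718)


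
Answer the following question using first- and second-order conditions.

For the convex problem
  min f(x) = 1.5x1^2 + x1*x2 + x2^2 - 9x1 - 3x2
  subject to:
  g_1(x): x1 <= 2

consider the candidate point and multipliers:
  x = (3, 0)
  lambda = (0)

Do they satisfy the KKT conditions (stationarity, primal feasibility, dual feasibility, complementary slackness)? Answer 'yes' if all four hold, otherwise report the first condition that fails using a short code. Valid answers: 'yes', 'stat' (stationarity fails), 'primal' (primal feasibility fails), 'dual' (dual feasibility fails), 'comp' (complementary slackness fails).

Gradient of f: grad f(x) = Q x + c = (0, 0)
Constraint values g_i(x) = a_i^T x - b_i:
  g_1((3, 0)) = 1
Stationarity residual: grad f(x) + sum_i lambda_i a_i = (0, 0)
  -> stationarity OK
Primal feasibility (all g_i <= 0): FAILS
Dual feasibility (all lambda_i >= 0): OK
Complementary slackness (lambda_i * g_i(x) = 0 for all i): OK

Verdict: the first failing condition is primal_feasibility -> primal.

primal


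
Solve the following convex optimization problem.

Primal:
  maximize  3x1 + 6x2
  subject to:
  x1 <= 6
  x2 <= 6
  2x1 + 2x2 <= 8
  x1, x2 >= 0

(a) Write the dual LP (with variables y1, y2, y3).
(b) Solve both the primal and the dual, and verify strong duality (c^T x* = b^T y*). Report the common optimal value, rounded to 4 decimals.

The standard primal-dual pair for 'max c^T x s.t. A x <= b, x >= 0' is:
  Dual:  min b^T y  s.t.  A^T y >= c,  y >= 0.

So the dual LP is:
  minimize  6y1 + 6y2 + 8y3
  subject to:
    y1 + 2y3 >= 3
    y2 + 2y3 >= 6
    y1, y2, y3 >= 0

Solving the primal: x* = (0, 4).
  primal value c^T x* = 24.
Solving the dual: y* = (0, 0, 3).
  dual value b^T y* = 24.
Strong duality: c^T x* = b^T y*. Confirmed.

24


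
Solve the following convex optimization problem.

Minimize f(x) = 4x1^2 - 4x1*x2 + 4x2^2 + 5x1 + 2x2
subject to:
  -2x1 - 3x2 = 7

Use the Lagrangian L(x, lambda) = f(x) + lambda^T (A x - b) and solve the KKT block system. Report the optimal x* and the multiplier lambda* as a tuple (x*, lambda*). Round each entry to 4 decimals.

Form the Lagrangian:
  L(x, lambda) = (1/2) x^T Q x + c^T x + lambda^T (A x - b)
Stationarity (grad_x L = 0): Q x + c + A^T lambda = 0.
Primal feasibility: A x = b.

This gives the KKT block system:
  [ Q   A^T ] [ x     ]   [-c ]
  [ A    0  ] [ lambda ] = [ b ]

Solving the linear system:
  x*      = (-1.5066, -1.3289)
  lambda* = (-0.8684)
  f(x*)   = -2.0559

x* = (-1.5066, -1.3289), lambda* = (-0.8684)


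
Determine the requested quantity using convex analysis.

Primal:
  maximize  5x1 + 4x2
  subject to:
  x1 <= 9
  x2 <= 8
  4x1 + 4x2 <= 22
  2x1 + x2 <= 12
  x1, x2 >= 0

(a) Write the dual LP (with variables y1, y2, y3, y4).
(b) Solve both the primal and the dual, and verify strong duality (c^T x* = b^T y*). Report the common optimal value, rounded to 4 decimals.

The standard primal-dual pair for 'max c^T x s.t. A x <= b, x >= 0' is:
  Dual:  min b^T y  s.t.  A^T y >= c,  y >= 0.

So the dual LP is:
  minimize  9y1 + 8y2 + 22y3 + 12y4
  subject to:
    y1 + 4y3 + 2y4 >= 5
    y2 + 4y3 + y4 >= 4
    y1, y2, y3, y4 >= 0

Solving the primal: x* = (5.5, 0).
  primal value c^T x* = 27.5.
Solving the dual: y* = (0, 0, 1.25, 0).
  dual value b^T y* = 27.5.
Strong duality: c^T x* = b^T y*. Confirmed.

27.5


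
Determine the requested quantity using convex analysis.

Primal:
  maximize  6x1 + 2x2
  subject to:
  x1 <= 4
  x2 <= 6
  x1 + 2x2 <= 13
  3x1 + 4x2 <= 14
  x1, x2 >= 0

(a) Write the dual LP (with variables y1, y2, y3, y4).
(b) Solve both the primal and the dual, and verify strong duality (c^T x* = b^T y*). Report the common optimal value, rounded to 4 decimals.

The standard primal-dual pair for 'max c^T x s.t. A x <= b, x >= 0' is:
  Dual:  min b^T y  s.t.  A^T y >= c,  y >= 0.

So the dual LP is:
  minimize  4y1 + 6y2 + 13y3 + 14y4
  subject to:
    y1 + y3 + 3y4 >= 6
    y2 + 2y3 + 4y4 >= 2
    y1, y2, y3, y4 >= 0

Solving the primal: x* = (4, 0.5).
  primal value c^T x* = 25.
Solving the dual: y* = (4.5, 0, 0, 0.5).
  dual value b^T y* = 25.
Strong duality: c^T x* = b^T y*. Confirmed.

25


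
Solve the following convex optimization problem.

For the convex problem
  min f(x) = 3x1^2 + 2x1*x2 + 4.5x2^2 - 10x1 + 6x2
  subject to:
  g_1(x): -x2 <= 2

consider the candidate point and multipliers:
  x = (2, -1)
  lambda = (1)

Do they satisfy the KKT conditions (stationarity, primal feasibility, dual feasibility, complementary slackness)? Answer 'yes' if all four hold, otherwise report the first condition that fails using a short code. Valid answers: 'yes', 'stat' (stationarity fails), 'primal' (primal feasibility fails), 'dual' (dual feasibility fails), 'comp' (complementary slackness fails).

Gradient of f: grad f(x) = Q x + c = (0, 1)
Constraint values g_i(x) = a_i^T x - b_i:
  g_1((2, -1)) = -1
Stationarity residual: grad f(x) + sum_i lambda_i a_i = (0, 0)
  -> stationarity OK
Primal feasibility (all g_i <= 0): OK
Dual feasibility (all lambda_i >= 0): OK
Complementary slackness (lambda_i * g_i(x) = 0 for all i): FAILS

Verdict: the first failing condition is complementary_slackness -> comp.

comp
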